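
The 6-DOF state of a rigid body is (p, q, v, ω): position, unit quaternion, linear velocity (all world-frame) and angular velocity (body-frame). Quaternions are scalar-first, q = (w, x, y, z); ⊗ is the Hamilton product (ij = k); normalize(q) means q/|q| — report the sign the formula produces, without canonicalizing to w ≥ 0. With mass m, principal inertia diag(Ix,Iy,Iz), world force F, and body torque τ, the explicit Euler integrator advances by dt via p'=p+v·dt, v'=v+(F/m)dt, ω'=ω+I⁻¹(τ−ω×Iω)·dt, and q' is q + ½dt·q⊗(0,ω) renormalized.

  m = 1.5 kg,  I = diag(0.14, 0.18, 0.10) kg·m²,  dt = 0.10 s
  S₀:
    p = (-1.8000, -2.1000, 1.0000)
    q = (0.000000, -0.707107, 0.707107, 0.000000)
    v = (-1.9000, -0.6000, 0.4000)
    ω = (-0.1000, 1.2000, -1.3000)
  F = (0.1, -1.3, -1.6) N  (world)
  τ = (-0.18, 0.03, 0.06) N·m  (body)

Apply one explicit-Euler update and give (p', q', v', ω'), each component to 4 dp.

p + v·dt = (-1.9900, -2.1600, 1.0400)
new velocity v' = (-1.8933, -0.6867, 0.2933)
precession coupling ω×(Iω) = (0.1248, 0.0052, -0.0048)
(τ − ω×Iω)/I = (-2.1771, 0.1378, 0.6480)
ω' = ω + α·dt = (-0.3177, 1.2138, -1.2352)
Hamilton product q⊗(0,ω) = (-0.9192391, -0.9192391, -0.9192391, -0.7778177)
q' = normalize(q + ½dt·q⊗(0,ω)) = (-0.0458, -0.7501, 0.6586, -0.0387)

p' = (-1.9900, -2.1600, 1.0400)
q' = (-0.0458, -0.7501, 0.6586, -0.0387)
v' = (-1.8933, -0.6867, 0.2933)
ω' = (-0.3177, 1.2138, -1.2352)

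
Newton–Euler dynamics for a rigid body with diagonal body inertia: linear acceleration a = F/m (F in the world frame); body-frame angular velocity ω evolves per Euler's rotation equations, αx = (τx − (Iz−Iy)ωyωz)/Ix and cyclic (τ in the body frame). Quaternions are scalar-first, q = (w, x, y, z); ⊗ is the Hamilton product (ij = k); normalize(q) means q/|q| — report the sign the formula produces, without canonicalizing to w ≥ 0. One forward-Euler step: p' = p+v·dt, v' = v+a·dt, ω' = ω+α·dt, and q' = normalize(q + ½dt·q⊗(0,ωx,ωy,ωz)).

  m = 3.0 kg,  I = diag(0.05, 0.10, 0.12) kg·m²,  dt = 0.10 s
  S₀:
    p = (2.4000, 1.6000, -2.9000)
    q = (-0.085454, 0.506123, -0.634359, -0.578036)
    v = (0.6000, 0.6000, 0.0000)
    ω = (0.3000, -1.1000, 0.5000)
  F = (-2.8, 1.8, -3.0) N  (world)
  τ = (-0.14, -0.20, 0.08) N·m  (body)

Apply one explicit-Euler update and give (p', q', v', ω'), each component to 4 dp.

angular accel α = (-2.5800, -1.8950, 0.8042)
ω + α·dt = (0.0420, -1.2895, 0.5804)
2q̇ = q⊗(0,ω) = (-0.5606138, -0.9786553, -0.3324729, -0.4091546)
updated quaternion q' = (-0.1133, 0.4563, -0.6497, -0.5973)
a = (-0.9333, 0.6000, -1.0000)
p' = p + v·dt = (2.4600, 1.6600, -2.9000)
v + (F/m)dt = (0.5067, 0.6600, -0.1000)

p' = (2.4600, 1.6600, -2.9000)
q' = (-0.1133, 0.4563, -0.6497, -0.5973)
v' = (0.5067, 0.6600, -0.1000)
ω' = (0.0420, -1.2895, 0.5804)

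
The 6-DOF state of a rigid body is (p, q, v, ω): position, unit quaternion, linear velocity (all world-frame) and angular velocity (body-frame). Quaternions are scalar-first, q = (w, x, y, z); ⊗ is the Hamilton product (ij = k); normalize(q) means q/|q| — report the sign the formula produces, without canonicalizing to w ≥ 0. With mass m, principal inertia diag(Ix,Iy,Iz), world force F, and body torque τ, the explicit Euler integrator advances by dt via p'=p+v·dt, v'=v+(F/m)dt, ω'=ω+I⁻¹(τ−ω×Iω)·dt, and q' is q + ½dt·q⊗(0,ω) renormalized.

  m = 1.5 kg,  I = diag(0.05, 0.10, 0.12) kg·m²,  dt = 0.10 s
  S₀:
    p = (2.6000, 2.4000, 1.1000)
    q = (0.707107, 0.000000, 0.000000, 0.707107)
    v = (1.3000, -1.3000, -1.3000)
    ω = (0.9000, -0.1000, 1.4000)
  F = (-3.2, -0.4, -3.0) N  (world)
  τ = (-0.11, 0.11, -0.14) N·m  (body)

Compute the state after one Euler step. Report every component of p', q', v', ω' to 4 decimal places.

p' = (2.7300, 2.2700, 0.9700)
q' = (0.6553, 0.0352, 0.0282, 0.7540)
v' = (1.0867, -1.3267, -1.5000)
ω' = (0.6856, 0.0982, 1.2871)

p' = p + v·dt = (2.7300, 2.2700, 0.9700)
v' = v + a·dt = (1.0867, -1.3267, -1.5000)
α = I⁻¹(τ − ω×Iω) = (-2.1440, 1.9820, -1.1292)
ω' = ω + α·dt = (0.6856, 0.0982, 1.2871)
Hamilton product q⊗(0,ω) = (-0.9899498, 0.7071070, 0.5656856, 0.9899498)
q + ½dt·q⊗(0,ω), renormalized = (0.6553, 0.0352, 0.0282, 0.7540)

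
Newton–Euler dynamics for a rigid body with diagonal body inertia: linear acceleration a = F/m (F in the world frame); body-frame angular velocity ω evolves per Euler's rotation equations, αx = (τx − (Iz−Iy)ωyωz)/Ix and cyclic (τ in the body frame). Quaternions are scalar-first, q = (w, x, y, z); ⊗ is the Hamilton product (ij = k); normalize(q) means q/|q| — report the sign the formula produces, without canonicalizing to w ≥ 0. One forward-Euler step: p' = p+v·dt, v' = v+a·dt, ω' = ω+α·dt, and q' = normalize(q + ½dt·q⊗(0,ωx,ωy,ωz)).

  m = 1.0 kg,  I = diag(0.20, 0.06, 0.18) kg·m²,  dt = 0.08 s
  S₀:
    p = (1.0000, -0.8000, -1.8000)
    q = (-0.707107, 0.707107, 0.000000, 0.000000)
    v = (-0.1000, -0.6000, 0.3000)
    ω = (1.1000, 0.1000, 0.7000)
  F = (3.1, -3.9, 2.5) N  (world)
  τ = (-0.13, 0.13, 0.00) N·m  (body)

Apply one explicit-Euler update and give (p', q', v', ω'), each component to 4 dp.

p' = (0.9920, -0.8480, -1.7760)
q' = (-0.7372, 0.6751, -0.0226, -0.0169)
v' = (0.1480, -0.9120, 0.5000)
ω' = (1.0446, 0.2528, 0.7068)

a = (3.1000, -3.9000, 2.5000)
p' = p + v·dt = (0.9920, -0.8480, -1.7760)
v' = v + a·dt = (0.1480, -0.9120, 0.5000)
ω×(Iω) gyroscopic = (0.0084, 0.0154, -0.0154)
α = I⁻¹(τ − ω×Iω) = (-0.6920, 1.9100, 0.0856)
ω + α·dt = (1.0446, 0.2528, 0.7068)
q⊗(0,ω) = (-0.7778177, -0.7778177, -0.5656856, -0.4242642)
q + ½dt·q⊗(0,ω), renormalized = (-0.7372, 0.6751, -0.0226, -0.0169)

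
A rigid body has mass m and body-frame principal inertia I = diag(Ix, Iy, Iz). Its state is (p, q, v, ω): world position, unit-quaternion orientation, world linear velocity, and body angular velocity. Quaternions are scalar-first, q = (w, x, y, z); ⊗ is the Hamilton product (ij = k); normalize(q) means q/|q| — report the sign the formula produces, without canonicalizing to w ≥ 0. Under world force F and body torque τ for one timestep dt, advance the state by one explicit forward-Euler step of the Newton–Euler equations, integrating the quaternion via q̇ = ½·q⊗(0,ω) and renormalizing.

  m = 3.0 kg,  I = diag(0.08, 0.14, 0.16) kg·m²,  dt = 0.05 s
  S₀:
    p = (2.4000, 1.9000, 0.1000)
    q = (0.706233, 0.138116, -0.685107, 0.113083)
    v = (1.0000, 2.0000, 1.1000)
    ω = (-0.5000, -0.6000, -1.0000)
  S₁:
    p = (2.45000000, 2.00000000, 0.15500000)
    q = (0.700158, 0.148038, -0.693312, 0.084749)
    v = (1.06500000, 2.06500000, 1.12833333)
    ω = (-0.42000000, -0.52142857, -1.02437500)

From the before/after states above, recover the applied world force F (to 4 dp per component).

v₁ − v₀ = (0.06500000, 0.06500000, 0.02833333)
F = m·Δv/dt = (3.9000, 3.9000, 1.7000)

F = (3.9000, 3.9000, 1.7000)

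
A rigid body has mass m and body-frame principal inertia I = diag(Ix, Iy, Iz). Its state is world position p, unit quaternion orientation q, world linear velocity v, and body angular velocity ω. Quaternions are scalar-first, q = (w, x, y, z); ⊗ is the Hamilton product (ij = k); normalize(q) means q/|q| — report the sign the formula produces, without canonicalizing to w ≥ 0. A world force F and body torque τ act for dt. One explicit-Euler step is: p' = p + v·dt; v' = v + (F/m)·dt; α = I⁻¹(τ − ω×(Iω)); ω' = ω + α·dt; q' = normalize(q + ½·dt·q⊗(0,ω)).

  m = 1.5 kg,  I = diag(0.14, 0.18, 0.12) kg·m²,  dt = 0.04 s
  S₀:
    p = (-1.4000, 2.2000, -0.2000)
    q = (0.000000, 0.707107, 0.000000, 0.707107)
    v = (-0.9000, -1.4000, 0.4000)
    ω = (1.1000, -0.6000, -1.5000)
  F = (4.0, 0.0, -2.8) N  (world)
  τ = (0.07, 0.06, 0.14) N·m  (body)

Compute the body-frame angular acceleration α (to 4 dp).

precession coupling ω×(Iω) = (-0.0540, -0.0330, -0.0264)
(τ − ω×Iω)/I = (0.8857, 0.5167, 1.3867)

α = (0.8857, 0.5167, 1.3867)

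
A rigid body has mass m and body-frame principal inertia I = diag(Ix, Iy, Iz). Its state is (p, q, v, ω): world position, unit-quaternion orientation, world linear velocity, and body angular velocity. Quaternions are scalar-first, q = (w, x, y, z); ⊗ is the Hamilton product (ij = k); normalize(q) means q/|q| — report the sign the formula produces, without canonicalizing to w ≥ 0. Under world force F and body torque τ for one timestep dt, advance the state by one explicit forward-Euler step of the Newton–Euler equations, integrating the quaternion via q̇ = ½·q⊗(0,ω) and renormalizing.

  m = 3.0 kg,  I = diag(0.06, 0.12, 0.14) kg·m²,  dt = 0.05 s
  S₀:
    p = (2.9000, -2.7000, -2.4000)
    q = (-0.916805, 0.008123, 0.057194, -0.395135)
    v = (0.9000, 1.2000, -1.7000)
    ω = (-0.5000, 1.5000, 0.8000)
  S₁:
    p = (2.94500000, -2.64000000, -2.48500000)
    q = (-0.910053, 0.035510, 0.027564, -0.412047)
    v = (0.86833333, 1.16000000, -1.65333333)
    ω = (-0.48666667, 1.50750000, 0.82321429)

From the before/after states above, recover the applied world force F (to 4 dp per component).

F = (-1.9000, -2.4000, 2.8000)

velocity change Δv = (-0.03166667, -0.04000000, 0.04666667)
F = m·Δv/dt = (-1.9000, -2.4000, 2.8000)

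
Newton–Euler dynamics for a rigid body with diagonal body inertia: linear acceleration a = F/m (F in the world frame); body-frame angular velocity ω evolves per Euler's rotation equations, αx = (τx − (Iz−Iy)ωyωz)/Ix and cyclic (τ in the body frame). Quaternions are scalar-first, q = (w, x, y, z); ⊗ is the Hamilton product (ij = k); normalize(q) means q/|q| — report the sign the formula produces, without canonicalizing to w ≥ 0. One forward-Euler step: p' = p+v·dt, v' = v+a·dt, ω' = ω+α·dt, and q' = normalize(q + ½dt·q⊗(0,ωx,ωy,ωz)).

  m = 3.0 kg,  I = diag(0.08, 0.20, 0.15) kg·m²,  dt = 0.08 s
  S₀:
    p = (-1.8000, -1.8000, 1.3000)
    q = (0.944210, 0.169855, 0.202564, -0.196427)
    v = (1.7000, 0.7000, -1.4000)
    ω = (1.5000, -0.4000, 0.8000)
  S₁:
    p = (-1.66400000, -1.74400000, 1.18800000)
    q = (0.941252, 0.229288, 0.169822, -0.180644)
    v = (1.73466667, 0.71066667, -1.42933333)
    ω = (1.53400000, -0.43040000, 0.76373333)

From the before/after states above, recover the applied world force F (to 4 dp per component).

velocity change Δv = (0.03466667, 0.01066667, -0.02933333)
m·(v₁−v₀)/dt = (1.3000, 0.4000, -1.1000)

F = (1.3000, 0.4000, -1.1000)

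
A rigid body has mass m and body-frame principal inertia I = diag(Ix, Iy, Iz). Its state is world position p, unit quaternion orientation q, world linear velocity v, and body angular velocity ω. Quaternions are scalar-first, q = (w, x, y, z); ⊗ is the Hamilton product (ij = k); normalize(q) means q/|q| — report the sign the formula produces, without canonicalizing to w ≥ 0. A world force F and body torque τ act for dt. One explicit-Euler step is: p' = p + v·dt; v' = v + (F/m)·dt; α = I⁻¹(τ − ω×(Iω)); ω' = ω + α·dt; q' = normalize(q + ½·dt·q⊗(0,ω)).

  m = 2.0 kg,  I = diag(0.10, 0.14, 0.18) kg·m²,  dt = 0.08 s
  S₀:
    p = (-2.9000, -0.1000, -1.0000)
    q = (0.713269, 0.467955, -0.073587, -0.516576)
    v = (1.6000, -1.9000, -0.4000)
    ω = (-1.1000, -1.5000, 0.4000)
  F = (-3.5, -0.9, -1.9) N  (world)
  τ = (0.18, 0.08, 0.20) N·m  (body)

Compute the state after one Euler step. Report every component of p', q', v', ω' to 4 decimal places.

p' = (-2.7720, -0.2520, -1.0320)
q' = (0.7356, 0.4032, -0.1008, -0.5349)
v' = (1.4600, -1.9360, -0.4760)
ω' = (-0.9368, -1.4744, 0.4596)

precession coupling ω×(Iω) = (-0.0240, 0.0352, 0.0660)
(τ − ω×Iω)/I = (2.0400, 0.3200, 0.7444)
new body rate ω' = (-0.9368, -1.4744, 0.4596)
Hamilton product q⊗(0,ω) = (0.6110004, -1.5888947, -0.6888519, -0.4975706)
q' = normalize(q + ½dt·q⊗(0,ω)) = (0.7356, 0.4032, -0.1008, -0.5349)
p' = p + v·dt = (-2.7720, -0.2520, -1.0320)
v' = v + a·dt = (1.4600, -1.9360, -0.4760)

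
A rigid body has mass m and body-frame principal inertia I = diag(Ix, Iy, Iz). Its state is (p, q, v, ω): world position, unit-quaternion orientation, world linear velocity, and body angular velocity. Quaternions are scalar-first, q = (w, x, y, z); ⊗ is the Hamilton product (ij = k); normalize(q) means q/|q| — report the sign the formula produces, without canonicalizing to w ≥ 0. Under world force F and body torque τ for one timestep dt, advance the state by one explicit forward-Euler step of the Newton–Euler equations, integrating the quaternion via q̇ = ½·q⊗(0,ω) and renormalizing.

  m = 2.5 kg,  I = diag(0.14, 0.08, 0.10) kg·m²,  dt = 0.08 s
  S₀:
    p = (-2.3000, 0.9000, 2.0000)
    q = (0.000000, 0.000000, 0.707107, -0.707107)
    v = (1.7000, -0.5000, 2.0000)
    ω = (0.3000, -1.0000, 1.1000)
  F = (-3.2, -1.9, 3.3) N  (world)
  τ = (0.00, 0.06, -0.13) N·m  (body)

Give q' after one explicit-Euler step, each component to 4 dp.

q⊗(0,ω) = (1.4849247, 0.0707107, -0.2121321, -0.2121321)
q' = normalize(q + ½dt·q⊗(0,ω)) = (0.0593, 0.0028, 0.6973, -0.7143)

q' = (0.0593, 0.0028, 0.6973, -0.7143)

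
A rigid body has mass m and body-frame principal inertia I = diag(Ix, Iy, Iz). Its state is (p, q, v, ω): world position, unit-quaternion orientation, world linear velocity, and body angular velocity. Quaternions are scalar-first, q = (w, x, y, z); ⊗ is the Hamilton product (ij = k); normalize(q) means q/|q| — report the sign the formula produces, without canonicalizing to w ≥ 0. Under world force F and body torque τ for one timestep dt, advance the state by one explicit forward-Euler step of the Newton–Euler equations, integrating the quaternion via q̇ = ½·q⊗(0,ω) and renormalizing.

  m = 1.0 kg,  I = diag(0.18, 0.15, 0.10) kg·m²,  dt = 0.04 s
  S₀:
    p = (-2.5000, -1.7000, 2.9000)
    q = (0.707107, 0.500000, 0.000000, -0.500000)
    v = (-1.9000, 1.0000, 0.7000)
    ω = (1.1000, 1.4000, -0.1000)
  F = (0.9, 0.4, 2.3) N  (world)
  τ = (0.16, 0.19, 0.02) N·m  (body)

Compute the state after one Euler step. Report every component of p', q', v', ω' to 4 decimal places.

p' = (-2.5760, -1.6600, 2.9280)
q' = (0.6947, 0.5292, 0.0098, -0.4871)
v' = (-1.8640, 1.0160, 0.7920)
ω' = (1.1340, 1.4530, -0.0735)

linear accel F/m = (0.9000, 0.4000, 2.3000)
p + v·dt = (-2.5760, -1.6600, 2.9280)
v' = v + a·dt = (-1.8640, 1.0160, 0.7920)
angular accel α = (0.8500, 1.3253, 0.6620)
ω' = ω + α·dt = (1.1340, 1.4530, -0.0735)
2q̇ = q⊗(0,ω) = (-0.6000000, 1.4778177, 0.4899498, 0.6292893)
updated quaternion q' = (0.6947, 0.5292, 0.0098, -0.4871)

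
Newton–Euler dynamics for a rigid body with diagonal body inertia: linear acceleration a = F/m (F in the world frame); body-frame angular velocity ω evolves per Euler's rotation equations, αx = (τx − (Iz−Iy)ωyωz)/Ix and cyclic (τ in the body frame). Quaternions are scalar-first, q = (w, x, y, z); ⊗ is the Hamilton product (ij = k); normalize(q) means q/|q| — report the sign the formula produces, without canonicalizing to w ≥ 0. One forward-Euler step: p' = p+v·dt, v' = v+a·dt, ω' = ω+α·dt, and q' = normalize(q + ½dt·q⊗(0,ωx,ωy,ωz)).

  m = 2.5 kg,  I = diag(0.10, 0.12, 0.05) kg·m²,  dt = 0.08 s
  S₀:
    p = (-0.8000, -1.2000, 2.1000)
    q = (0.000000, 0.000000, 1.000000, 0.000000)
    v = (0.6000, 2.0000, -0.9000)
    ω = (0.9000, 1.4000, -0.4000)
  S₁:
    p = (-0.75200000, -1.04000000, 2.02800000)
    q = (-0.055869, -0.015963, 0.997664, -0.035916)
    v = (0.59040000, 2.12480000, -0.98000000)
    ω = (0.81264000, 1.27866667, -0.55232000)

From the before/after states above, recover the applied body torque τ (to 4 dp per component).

τ = (-0.0700, -0.2000, -0.0700)

rate change Δω = (-0.08736000, -0.12133333, -0.15232000)
ω₀×(Iω₀) = (0.0392, -0.0180, 0.0252)
applied torque τ = (-0.0700, -0.2000, -0.0700)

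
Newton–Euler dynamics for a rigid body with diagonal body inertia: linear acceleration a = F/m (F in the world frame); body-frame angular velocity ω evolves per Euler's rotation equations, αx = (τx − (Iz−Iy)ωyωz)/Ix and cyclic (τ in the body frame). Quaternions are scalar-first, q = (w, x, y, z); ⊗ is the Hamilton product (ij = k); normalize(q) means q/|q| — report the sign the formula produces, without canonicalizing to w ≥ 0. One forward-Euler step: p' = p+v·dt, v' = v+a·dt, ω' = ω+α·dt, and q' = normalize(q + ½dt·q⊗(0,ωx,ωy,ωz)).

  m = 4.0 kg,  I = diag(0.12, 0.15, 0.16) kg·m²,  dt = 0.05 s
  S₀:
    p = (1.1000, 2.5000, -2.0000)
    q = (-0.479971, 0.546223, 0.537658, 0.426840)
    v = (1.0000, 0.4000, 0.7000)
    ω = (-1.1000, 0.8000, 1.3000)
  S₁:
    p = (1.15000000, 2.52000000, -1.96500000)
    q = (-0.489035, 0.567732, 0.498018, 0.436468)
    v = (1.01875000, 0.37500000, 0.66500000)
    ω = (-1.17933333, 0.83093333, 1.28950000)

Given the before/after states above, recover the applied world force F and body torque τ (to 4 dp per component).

rate change Δω = (-0.07933333, 0.03093333, -0.01050000)
ω₀×(Iω₀) = (0.0104, 0.0572, -0.0264)
I·α + gyro = (-0.1800, 0.1500, -0.0600)
v₁ − v₀ = (0.01875000, -0.02500000, -0.03500000)
F = m·Δv/dt = (1.5000, -2.0000, -2.8000)

F = (1.5000, -2.0000, -2.8000)
τ = (-0.1800, 0.1500, -0.0600)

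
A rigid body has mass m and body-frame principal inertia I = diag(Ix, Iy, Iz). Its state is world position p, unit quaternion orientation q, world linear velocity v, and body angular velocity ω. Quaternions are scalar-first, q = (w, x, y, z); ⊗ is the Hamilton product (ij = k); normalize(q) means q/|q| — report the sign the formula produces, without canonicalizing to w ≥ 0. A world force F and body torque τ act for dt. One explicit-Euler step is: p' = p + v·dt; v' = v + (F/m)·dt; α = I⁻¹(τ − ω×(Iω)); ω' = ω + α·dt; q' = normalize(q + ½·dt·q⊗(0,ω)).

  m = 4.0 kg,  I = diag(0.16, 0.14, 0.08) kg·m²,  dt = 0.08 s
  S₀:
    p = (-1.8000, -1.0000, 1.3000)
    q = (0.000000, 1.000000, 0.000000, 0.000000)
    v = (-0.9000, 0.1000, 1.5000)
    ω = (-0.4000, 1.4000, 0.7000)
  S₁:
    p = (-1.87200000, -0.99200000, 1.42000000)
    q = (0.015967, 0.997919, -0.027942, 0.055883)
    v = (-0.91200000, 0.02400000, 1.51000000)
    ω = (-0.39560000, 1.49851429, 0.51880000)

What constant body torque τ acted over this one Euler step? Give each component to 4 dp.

τ = (-0.0500, 0.1500, -0.1700)

Δω = ω₁−ω₀ = (0.00440000, 0.09851429, -0.18120000)
precession coupling = (-0.0588, -0.0224, 0.0112)
applied torque τ = (-0.0500, 0.1500, -0.1700)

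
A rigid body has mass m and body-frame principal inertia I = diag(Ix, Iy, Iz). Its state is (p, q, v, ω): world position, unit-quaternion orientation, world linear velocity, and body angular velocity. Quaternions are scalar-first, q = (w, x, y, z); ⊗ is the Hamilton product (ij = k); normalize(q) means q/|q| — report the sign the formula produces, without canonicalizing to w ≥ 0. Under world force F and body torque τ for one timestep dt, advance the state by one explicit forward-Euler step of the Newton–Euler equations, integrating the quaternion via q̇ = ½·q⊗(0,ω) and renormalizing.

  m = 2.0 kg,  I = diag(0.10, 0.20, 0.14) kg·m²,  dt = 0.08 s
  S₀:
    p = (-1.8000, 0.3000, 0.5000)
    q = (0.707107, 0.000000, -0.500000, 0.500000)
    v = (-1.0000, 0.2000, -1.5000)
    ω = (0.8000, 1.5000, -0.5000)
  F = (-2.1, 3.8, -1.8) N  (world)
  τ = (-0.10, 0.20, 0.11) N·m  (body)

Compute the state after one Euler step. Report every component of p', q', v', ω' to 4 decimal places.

a = F/m = (-1.0500, 1.9000, -0.9000)
p + v·dt = (-1.8800, 0.3160, 0.3800)
v' = v + a·dt = (-1.0840, 0.3520, -1.5720)
ω×(Iω) gyroscopic = (0.0450, 0.0160, 0.1200)
angular accel α = (-1.4500, 0.9200, -0.0714)
ω' = ω + α·dt = (0.6840, 1.5736, -0.5057)
2q̇ = q⊗(0,ω) = (1.0000000, 0.0656856, 1.4606605, 0.0464465)
q' = normalize(q + ½dt·q⊗(0,ω)) = (0.7452, 0.0026, -0.4405, 0.5006)

p' = (-1.8800, 0.3160, 0.3800)
q' = (0.7452, 0.0026, -0.4405, 0.5006)
v' = (-1.0840, 0.3520, -1.5720)
ω' = (0.6840, 1.5736, -0.5057)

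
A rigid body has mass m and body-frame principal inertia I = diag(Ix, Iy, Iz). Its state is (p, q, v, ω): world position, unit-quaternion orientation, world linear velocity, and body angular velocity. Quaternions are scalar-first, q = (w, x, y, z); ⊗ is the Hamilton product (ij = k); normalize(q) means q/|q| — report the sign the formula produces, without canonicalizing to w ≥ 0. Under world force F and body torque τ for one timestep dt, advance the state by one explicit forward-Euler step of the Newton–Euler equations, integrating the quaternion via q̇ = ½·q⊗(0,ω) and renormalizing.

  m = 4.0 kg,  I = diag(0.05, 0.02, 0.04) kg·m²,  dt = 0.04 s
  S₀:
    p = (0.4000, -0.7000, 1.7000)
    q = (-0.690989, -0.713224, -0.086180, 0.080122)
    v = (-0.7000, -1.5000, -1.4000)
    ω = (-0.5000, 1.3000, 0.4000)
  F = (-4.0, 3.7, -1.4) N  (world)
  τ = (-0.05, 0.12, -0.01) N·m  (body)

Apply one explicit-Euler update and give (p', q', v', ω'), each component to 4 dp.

gyro term ω×Iω = (0.0104, -0.0020, 0.0195)
angular accel α = (-1.2080, 6.1000, -0.7375)
ω + α·dt = (-0.5483, 1.5440, 0.3705)
2q̇ = q⊗(0,ω) = (-0.2766268, 0.2068639, -0.6530571, -1.2466768)
updated quaternion q' = (-0.6962, -0.7088, -0.0992, 0.0552)
a = (-1.0000, 0.9250, -0.3500)
p + v·dt = (0.3720, -0.7600, 1.6440)
v' = v + a·dt = (-0.7400, -1.4630, -1.4140)

p' = (0.3720, -0.7600, 1.6440)
q' = (-0.6962, -0.7088, -0.0992, 0.0552)
v' = (-0.7400, -1.4630, -1.4140)
ω' = (-0.5483, 1.5440, 0.3705)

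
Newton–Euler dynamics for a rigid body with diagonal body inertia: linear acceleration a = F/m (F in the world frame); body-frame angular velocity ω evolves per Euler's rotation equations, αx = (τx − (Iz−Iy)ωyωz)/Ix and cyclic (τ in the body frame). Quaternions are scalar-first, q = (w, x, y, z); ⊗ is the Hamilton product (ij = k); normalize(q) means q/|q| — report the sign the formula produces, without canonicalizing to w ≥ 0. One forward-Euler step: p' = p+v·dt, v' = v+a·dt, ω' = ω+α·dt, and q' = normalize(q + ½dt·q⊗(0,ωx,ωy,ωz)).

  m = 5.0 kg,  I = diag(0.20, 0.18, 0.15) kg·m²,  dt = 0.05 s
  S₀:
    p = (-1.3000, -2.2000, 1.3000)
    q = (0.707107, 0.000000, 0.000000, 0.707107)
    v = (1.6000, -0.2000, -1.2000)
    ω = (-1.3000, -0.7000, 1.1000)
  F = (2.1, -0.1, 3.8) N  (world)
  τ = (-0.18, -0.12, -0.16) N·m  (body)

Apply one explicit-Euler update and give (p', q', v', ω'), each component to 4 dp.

p + v·dt = (-1.2200, -2.2100, 1.2400)
v + (F/m)dt = (1.6210, -0.2010, -1.1620)
ω×(Iω) gyroscopic = (0.0231, -0.0715, -0.0182)
α = I⁻¹(τ − ω×Iω) = (-1.0155, -0.2694, -0.9453)
new body rate ω' = (-1.3508, -0.7135, 1.0527)
2q̇ = q⊗(0,ω) = (-0.7778177, -0.4242642, -1.4142140, 0.7778177)
q + ½dt·q⊗(0,ω), renormalized = (0.6869, -0.0106, -0.0353, 0.7258)

p' = (-1.2200, -2.2100, 1.2400)
q' = (0.6869, -0.0106, -0.0353, 0.7258)
v' = (1.6210, -0.2010, -1.1620)
ω' = (-1.3508, -0.7135, 1.0527)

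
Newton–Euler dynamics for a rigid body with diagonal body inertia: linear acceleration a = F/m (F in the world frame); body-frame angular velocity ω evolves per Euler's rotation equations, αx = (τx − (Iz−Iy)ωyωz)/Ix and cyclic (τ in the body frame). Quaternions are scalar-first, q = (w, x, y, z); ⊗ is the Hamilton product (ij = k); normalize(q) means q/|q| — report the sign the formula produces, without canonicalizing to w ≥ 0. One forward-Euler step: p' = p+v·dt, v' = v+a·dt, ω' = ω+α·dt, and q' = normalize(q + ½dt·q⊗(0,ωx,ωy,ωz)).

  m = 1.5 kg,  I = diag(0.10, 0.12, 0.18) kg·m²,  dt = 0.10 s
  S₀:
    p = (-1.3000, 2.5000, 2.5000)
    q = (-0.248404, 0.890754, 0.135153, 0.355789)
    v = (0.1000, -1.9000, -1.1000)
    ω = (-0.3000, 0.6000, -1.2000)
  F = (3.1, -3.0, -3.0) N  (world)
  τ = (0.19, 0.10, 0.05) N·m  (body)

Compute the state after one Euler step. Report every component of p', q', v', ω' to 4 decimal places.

α = I⁻¹(τ − ω×Iω) = (2.3320, 1.0733, 0.2978)
ω + α·dt = (-0.0668, 0.7073, -1.1702)
q⊗(0,ω) = (0.6130812, -0.3011358, 0.8131257, 0.8730831)
q' = normalize(q + ½dt·q⊗(0,ω)) = (-0.2172, 0.8736, 0.1754, 0.3985)
a = F/m = (2.0667, -2.0000, -2.0000)
new position p' = (-1.2900, 2.3100, 2.3900)
new velocity v' = (0.3067, -2.1000, -1.3000)

p' = (-1.2900, 2.3100, 2.3900)
q' = (-0.2172, 0.8736, 0.1754, 0.3985)
v' = (0.3067, -2.1000, -1.3000)
ω' = (-0.0668, 0.7073, -1.1702)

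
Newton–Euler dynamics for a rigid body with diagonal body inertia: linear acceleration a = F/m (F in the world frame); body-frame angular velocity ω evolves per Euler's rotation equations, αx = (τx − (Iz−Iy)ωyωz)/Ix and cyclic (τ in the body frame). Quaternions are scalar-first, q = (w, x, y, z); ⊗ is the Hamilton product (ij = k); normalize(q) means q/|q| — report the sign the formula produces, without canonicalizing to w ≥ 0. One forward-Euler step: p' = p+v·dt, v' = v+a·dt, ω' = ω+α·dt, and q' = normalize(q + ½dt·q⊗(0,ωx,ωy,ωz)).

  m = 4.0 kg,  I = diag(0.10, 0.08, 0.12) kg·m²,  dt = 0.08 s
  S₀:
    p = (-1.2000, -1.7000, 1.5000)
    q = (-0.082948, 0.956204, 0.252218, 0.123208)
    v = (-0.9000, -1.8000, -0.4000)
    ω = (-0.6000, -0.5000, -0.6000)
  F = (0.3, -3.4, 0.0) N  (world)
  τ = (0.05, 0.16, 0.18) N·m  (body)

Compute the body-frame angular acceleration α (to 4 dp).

α = (0.3800, 2.0900, 1.5500)

ω×(Iω) gyroscopic = (0.0120, -0.0072, -0.0060)
angular accel α = (0.3800, 2.0900, 1.5500)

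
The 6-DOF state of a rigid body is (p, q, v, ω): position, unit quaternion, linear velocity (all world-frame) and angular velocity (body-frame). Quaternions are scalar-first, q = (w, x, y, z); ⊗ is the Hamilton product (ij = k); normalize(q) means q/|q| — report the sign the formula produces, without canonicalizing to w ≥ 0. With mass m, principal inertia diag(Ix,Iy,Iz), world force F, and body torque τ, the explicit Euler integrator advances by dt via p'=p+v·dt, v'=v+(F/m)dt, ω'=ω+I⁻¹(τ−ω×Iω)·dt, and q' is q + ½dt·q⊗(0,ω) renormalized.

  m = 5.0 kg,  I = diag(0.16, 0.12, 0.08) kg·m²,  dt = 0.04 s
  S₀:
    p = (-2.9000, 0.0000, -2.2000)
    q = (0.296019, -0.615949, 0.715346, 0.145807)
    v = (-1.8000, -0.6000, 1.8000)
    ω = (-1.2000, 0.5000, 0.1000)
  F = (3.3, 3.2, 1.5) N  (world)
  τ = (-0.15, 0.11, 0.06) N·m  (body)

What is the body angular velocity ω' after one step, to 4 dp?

precession coupling ω×(Iω) = (-0.0020, -0.0096, 0.0240)
angular accel α = (-0.9250, 0.9967, 0.4500)
ω + α·dt = (-1.2370, 0.5399, 0.1180)

ω' = (-1.2370, 0.5399, 0.1180)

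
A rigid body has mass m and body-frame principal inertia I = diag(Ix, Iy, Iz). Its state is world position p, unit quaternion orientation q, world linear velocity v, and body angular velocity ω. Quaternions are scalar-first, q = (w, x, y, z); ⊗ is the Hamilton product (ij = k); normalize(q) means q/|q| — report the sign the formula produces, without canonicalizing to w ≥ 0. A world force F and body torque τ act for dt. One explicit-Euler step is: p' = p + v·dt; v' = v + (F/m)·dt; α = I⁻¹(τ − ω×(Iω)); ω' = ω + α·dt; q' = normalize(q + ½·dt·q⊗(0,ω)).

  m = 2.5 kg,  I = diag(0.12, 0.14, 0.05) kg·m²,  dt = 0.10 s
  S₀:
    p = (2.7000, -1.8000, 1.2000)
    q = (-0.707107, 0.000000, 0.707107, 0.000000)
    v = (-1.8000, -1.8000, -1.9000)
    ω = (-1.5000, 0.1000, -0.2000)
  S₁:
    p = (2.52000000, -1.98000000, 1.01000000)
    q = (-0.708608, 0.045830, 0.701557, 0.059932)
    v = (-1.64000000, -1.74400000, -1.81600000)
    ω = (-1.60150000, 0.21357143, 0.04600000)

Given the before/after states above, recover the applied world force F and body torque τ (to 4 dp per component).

Δω = ω₁−ω₀ = (-0.10150000, 0.11357143, 0.24600000)
applied torque τ = (-0.1200, 0.1800, 0.1200)
Δv = v₁−v₀ = (0.16000000, 0.05600000, 0.08400000)
applied force F = (4.0000, 1.4000, 2.1000)

F = (4.0000, 1.4000, 2.1000)
τ = (-0.1200, 0.1800, 0.1200)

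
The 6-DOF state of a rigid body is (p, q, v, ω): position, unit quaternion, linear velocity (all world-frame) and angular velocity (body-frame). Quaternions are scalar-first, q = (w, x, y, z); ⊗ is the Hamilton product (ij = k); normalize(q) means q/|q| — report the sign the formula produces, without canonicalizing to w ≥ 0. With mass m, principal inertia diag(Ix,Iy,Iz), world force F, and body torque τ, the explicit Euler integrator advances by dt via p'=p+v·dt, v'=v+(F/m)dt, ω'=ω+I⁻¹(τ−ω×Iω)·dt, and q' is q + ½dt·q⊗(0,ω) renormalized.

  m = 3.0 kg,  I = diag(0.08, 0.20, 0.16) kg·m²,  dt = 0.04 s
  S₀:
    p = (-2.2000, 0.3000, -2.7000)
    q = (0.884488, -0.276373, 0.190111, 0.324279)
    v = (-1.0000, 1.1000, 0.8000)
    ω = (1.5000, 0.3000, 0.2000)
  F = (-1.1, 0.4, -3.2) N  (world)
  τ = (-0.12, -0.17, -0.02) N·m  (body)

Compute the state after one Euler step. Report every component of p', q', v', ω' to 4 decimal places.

p' = (-2.2400, 0.3440, -2.6680)
q' = (0.8899, -0.2509, 0.2062, 0.3203)
v' = (-1.0147, 1.1053, 0.7573)
ω' = (1.4412, 0.2708, 0.1815)

a = (-0.3667, 0.1333, -1.0667)
p' = p + v·dt = (-2.2400, 0.3440, -2.6680)
v + (F/m)dt = (-1.0147, 1.1053, 0.7573)
precession coupling ω×(Iω) = (-0.0024, -0.0240, 0.0540)
angular accel α = (-1.4700, -0.7300, -0.4625)
ω + α·dt = (1.4412, 0.2708, 0.1815)
2q̇ = q⊗(0,ω) = (0.2926704, 1.2674705, 0.8070395, -0.1911808)
q' = normalize(q + ½dt·q⊗(0,ω)) = (0.8899, -0.2509, 0.2062, 0.3203)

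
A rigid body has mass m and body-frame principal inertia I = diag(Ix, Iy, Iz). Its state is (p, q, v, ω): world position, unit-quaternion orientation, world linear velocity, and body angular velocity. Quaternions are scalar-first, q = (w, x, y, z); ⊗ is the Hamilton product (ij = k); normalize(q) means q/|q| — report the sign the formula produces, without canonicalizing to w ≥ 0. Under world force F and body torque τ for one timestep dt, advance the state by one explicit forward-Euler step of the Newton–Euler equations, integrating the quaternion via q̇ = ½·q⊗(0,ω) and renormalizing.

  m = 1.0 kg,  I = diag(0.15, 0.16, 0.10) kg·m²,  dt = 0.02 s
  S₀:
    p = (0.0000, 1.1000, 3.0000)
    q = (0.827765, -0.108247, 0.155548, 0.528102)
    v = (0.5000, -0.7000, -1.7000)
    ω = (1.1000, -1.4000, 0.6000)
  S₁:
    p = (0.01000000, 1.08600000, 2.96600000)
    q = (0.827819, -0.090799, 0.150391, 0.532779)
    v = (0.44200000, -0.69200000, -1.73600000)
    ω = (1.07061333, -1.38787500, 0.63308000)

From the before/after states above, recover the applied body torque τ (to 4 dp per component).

Δω = ω₁−ω₀ = (-0.02938667, 0.01212500, 0.03308000)
gyro term ω₀×Iω₀ = (0.0504, 0.0330, -0.0154)
I·α + gyro = (-0.1700, 0.1300, 0.1500)

τ = (-0.1700, 0.1300, 0.1500)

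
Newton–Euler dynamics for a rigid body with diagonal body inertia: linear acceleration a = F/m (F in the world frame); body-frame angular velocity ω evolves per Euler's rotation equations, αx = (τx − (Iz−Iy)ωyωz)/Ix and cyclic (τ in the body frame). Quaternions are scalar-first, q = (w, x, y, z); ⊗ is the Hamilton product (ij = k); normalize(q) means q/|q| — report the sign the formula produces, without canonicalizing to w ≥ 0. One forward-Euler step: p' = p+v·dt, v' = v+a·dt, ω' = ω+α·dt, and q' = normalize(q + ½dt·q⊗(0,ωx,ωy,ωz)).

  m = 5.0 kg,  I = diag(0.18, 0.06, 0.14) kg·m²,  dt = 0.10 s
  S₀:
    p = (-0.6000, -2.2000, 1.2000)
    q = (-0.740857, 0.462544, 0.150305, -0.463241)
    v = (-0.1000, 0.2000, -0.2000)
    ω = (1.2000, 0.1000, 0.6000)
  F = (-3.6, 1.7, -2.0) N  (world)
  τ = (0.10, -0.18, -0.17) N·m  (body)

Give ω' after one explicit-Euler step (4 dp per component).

precession coupling ω×(Iω) = (0.0048, 0.0288, -0.0144)
(τ − ω×Iω)/I = (0.5289, -3.4800, -1.1114)
ω + α·dt = (1.2529, -0.2480, 0.4889)

ω' = (1.2529, -0.2480, 0.4889)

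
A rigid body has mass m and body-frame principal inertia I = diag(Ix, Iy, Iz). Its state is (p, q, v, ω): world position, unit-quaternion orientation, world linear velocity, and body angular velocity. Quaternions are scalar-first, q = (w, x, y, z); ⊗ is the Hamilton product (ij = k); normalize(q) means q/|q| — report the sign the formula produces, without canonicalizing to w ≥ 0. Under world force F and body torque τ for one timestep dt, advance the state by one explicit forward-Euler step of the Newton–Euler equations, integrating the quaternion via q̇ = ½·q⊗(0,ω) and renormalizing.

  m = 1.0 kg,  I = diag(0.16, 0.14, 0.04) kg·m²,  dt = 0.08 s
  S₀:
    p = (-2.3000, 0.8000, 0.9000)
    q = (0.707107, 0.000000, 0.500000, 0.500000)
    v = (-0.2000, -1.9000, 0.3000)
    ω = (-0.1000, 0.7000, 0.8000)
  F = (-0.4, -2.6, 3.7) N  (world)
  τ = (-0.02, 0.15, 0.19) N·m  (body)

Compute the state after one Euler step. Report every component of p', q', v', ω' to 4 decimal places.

linear accel F/m = (-0.4000, -2.6000, 3.7000)
p' = p + v·dt = (-2.3160, 0.6480, 0.9240)
v' = v + a·dt = (-0.2320, -2.1080, 0.5960)
angular accel α = (0.2250, 1.1400, 4.7150)
new body rate ω' = (-0.0820, 0.7912, 1.1772)
2q̇ = q⊗(0,ω) = (-0.7500000, -0.0207107, 0.4449749, 0.6156856)
q' = normalize(q + ½dt·q⊗(0,ω)) = (0.6765, -0.0008, 0.5173, 0.5241)

p' = (-2.3160, 0.6480, 0.9240)
q' = (0.6765, -0.0008, 0.5173, 0.5241)
v' = (-0.2320, -2.1080, 0.5960)
ω' = (-0.0820, 0.7912, 1.1772)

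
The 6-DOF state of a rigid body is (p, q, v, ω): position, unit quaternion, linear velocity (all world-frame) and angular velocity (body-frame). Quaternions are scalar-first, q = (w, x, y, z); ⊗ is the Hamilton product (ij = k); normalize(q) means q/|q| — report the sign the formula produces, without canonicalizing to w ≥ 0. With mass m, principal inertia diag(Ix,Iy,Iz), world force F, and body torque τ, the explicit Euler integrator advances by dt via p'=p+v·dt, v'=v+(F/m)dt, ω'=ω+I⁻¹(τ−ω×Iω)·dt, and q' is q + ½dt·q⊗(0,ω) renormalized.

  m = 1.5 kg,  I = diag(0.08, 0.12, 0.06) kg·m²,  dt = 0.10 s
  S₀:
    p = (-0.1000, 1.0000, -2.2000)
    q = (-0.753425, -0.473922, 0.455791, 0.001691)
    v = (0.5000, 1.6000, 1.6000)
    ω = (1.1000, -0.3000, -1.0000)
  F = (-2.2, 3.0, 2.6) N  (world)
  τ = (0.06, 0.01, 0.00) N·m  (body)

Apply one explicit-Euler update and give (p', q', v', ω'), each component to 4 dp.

linear accel F/m = (-1.4667, 2.0000, 1.7333)
new position p' = (-0.0500, 1.1600, -2.0400)
v' = v + a·dt = (0.3533, 1.8000, 1.7733)
(τ − ω×Iω)/I = (0.9750, 0.2667, 0.2200)
ω' = ω + α·dt = (1.1975, -0.2733, -0.9780)
Hamilton product q⊗(0,ω) = (0.6597425, -1.2840512, -0.2460344, 0.3942315)
updated quaternion q' = (-0.7184, -0.5366, 0.4422, 0.0213)

p' = (-0.0500, 1.1600, -2.0400)
q' = (-0.7184, -0.5366, 0.4422, 0.0213)
v' = (0.3533, 1.8000, 1.7733)
ω' = (1.1975, -0.2733, -0.9780)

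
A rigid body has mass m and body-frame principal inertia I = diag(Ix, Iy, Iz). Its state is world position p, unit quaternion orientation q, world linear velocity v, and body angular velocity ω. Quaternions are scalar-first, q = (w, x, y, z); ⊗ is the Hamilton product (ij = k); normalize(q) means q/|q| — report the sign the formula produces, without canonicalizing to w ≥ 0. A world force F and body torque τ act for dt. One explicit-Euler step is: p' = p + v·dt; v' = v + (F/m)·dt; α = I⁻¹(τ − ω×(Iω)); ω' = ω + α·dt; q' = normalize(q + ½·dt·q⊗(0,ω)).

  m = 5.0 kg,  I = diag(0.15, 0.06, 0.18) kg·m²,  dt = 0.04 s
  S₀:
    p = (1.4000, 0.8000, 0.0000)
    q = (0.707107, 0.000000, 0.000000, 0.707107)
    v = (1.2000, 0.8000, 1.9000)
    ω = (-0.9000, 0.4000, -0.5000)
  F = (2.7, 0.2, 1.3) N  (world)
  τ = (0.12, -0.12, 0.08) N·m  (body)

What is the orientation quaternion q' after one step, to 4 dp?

q' = (0.7140, -0.0184, -0.0071, 0.6999)

q⊗(0,ω) = (0.3535535, -0.9192391, -0.3535535, -0.3535535)
q + ½dt·q⊗(0,ω), renormalized = (0.7140, -0.0184, -0.0071, 0.6999)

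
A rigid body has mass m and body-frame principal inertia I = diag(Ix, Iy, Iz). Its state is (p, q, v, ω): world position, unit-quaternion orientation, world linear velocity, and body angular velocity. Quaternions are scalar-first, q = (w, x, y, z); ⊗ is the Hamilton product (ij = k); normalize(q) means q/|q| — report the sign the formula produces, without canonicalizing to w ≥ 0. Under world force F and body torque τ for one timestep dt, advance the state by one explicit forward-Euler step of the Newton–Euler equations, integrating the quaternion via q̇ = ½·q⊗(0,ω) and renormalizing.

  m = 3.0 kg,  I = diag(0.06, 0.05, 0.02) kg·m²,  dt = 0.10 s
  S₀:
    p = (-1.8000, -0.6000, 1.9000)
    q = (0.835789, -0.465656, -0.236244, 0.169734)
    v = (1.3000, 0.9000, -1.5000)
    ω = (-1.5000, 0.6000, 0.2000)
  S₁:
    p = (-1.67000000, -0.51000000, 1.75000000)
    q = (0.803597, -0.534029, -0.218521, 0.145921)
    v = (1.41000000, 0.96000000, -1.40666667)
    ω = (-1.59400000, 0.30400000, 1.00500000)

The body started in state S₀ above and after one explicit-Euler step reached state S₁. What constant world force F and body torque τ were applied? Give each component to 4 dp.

v₁ − v₀ = (0.11000000, 0.06000000, 0.09333333)
applied force F = (3.3000, 1.8000, 2.8000)
Δω = ω₁−ω₀ = (-0.09400000, -0.29600000, 0.80500000)
τ = I·(Δω/dt) + ω₀×(Iω₀) = (-0.0600, -0.1600, 0.1700)

F = (3.3000, 1.8000, 2.8000)
τ = (-0.0600, -0.1600, 0.1700)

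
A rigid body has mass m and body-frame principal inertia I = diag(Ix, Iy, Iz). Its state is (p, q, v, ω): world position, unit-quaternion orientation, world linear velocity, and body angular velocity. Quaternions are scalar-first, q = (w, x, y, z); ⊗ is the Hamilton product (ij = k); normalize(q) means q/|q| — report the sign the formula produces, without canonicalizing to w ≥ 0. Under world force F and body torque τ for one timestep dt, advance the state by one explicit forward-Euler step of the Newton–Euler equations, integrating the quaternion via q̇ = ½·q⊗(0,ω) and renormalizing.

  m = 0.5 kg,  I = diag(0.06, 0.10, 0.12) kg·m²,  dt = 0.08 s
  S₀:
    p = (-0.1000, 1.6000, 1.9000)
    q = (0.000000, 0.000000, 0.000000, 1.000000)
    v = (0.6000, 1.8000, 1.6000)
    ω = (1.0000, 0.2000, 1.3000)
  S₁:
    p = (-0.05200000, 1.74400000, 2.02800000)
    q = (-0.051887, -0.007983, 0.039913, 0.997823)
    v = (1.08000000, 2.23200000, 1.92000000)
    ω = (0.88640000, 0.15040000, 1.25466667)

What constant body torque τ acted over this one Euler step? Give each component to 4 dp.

τ = (-0.0800, -0.1400, -0.0600)

ω₁ − ω₀ = (-0.11360000, -0.04960000, -0.04533333)
gyro term ω₀×Iω₀ = (0.0052, -0.0780, 0.0080)
τ = I·(Δω/dt) + ω₀×(Iω₀) = (-0.0800, -0.1400, -0.0600)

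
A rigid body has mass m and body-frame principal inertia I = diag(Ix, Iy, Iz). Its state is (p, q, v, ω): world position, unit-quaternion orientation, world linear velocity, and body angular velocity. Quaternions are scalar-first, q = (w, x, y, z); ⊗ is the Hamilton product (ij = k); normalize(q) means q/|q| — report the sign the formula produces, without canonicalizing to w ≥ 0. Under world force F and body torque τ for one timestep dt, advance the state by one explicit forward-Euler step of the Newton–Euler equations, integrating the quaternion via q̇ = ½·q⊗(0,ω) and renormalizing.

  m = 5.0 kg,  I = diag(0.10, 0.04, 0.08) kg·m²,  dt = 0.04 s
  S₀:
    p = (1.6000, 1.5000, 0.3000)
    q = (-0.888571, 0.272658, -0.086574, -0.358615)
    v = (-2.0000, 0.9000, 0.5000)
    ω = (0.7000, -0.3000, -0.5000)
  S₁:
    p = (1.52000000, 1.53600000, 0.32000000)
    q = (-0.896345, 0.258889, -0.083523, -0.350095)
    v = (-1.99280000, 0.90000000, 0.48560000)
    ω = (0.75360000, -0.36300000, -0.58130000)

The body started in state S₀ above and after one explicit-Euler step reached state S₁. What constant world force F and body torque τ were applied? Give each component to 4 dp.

ω₁ − ω₀ = (0.05360000, -0.06300000, -0.08130000)
applied torque τ = (0.1400, -0.0700, -0.1500)
velocity change Δv = (0.00720000, 0.00000000, -0.01440000)
m·(v₁−v₀)/dt = (0.9000, 0.0000, -1.8000)

F = (0.9000, 0.0000, -1.8000)
τ = (0.1400, -0.0700, -0.1500)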